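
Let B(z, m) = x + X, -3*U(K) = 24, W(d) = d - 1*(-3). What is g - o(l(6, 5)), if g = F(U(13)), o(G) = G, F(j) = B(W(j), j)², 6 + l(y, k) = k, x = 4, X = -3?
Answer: 2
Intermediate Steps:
W(d) = 3 + d (W(d) = d + 3 = 3 + d)
U(K) = -8 (U(K) = -⅓*24 = -8)
l(y, k) = -6 + k
B(z, m) = 1 (B(z, m) = 4 - 3 = 1)
F(j) = 1 (F(j) = 1² = 1)
g = 1
g - o(l(6, 5)) = 1 - (-6 + 5) = 1 - 1*(-1) = 1 + 1 = 2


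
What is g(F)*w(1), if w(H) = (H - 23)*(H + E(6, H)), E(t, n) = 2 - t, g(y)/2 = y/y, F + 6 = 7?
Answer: 132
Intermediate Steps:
F = 1 (F = -6 + 7 = 1)
g(y) = 2 (g(y) = 2*(y/y) = 2*1 = 2)
w(H) = (-23 + H)*(-4 + H) (w(H) = (H - 23)*(H + (2 - 1*6)) = (-23 + H)*(H + (2 - 6)) = (-23 + H)*(H - 4) = (-23 + H)*(-4 + H))
g(F)*w(1) = 2*(92 + 1² - 27*1) = 2*(92 + 1 - 27) = 2*66 = 132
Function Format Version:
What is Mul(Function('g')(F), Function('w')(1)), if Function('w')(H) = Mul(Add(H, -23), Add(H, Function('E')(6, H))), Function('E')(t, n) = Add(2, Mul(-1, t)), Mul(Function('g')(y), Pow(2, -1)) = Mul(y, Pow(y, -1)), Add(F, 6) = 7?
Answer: 132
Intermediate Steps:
F = 1 (F = Add(-6, 7) = 1)
Function('g')(y) = 2 (Function('g')(y) = Mul(2, Mul(y, Pow(y, -1))) = Mul(2, 1) = 2)
Function('w')(H) = Mul(Add(-23, H), Add(-4, H)) (Function('w')(H) = Mul(Add(H, -23), Add(H, Add(2, Mul(-1, 6)))) = Mul(Add(-23, H), Add(H, Add(2, -6))) = Mul(Add(-23, H), Add(H, -4)) = Mul(Add(-23, H), Add(-4, H)))
Mul(Function('g')(F), Function('w')(1)) = Mul(2, Add(92, Pow(1, 2), Mul(-27, 1))) = Mul(2, Add(92, 1, -27)) = Mul(2, 66) = 132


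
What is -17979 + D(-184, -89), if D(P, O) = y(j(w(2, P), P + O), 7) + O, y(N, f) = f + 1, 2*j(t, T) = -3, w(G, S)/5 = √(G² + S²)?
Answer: -18060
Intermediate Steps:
w(G, S) = 5*√(G² + S²)
j(t, T) = -3/2 (j(t, T) = (½)*(-3) = -3/2)
y(N, f) = 1 + f
D(P, O) = 8 + O (D(P, O) = (1 + 7) + O = 8 + O)
-17979 + D(-184, -89) = -17979 + (8 - 89) = -17979 - 81 = -18060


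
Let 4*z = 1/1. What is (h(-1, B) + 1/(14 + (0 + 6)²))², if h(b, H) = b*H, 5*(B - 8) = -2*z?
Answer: 38809/625 ≈ 62.094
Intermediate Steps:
z = ¼ (z = (¼)/1 = (¼)*1 = ¼ ≈ 0.25000)
B = 79/10 (B = 8 + (-2*¼)/5 = 8 + (⅕)*(-½) = 8 - ⅒ = 79/10 ≈ 7.9000)
h(b, H) = H*b
(h(-1, B) + 1/(14 + (0 + 6)²))² = ((79/10)*(-1) + 1/(14 + (0 + 6)²))² = (-79/10 + 1/(14 + 6²))² = (-79/10 + 1/(14 + 36))² = (-79/10 + 1/50)² = (-197/25)² = 38809/625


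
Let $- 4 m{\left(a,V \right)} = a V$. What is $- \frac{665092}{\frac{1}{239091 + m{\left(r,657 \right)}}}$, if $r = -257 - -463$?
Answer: $-136513791006$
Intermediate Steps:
$r = 206$ ($r = -257 + 463 = 206$)
$m{\left(a,V \right)} = - \frac{V a}{4}$ ($m{\left(a,V \right)} = - \frac{a V}{4} = - \frac{V a}{4}$)
$- \frac{665092}{\frac{1}{239091 + m{\left(r,657 \right)}}} = - \frac{665092}{\frac{1}{239091 - \frac{657}{4} \cdot 206}} = - \frac{665092}{\frac{1}{239091 - \frac{67671}{2}}} = - \frac{665092}{\frac{1}{\frac{410511}{2}}} = - \frac{665092}{\frac{2}{410511}} = \left(-665092\right) \frac{410511}{2} = -136513791006$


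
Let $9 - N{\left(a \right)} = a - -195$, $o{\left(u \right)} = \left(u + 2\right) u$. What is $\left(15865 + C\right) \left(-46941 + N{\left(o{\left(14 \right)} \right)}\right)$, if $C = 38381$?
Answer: $-2568602346$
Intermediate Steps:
$o{\left(u \right)} = u \left(2 + u\right)$ ($o{\left(u \right)} = \left(2 + u\right) u = u \left(2 + u\right)$)
$N{\left(a \right)} = -186 - a$ ($N{\left(a \right)} = 9 - \left(a - -195\right) = 9 - \left(a + 195\right) = 9 - \left(195 + a\right) = -186 - a$)
$\left(15865 + C\right) \left(-46941 + N{\left(o{\left(14 \right)} \right)}\right) = \left(15865 + 38381\right) \left(-46941 - \left(186 + 14 \left(2 + 14\right)\right)\right) = 54246 \left(-46941 - \left(186 + 14 \cdot 16\right)\right) = 54246 \left(-46941 - 410\right) = 54246 \left(-47351\right) = -2568602346$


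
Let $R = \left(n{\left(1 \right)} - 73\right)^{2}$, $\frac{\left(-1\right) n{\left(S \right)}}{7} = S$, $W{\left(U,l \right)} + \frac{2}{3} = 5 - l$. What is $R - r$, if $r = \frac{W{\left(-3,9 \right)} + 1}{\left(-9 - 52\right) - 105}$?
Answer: $\frac{3187189}{498} \approx 6400.0$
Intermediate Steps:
$W{\left(U,l \right)} = \frac{13}{3} - l$ ($W{\left(U,l \right)} = - \frac{2}{3} - \left(-5 + l\right) = \frac{13}{3} - l$)
$n{\left(S \right)} = - 7 S$
$r = \frac{11}{498}$ ($r = \frac{\left(\frac{13}{3} - 9\right) + 1}{\left(-9 - 52\right) - 105} = \frac{- \frac{14}{3} + 1}{-61 - 105} = \frac{1}{-166} \left(- \frac{11}{3}\right) = \left(- \frac{1}{166}\right) \left(- \frac{11}{3}\right) = \frac{11}{498} \approx 0.022088$)
$R = 6400$ ($R = \left(\left(-7\right) 1 - 73\right)^{2} = \left(-7 - 73\right)^{2} = \left(-80\right)^{2} = 6400$)
$R - r = 6400 - \frac{11}{498} = \frac{3187189}{498}$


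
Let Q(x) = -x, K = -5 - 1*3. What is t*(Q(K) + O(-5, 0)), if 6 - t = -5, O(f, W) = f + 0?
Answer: 33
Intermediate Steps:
K = -8 (K = -5 - 3 = -8)
O(f, W) = f
t = 11 (t = 6 - 1*(-5) = 6 + 5 = 11)
t*(Q(K) + O(-5, 0)) = 11*(-1*(-8) - 5) = 11*(8 - 5) = 11*3 = 33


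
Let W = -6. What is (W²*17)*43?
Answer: 26316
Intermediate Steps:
(W²*17)*43 = ((-6)²*17)*43 = (36*17)*43 = 612*43 = 26316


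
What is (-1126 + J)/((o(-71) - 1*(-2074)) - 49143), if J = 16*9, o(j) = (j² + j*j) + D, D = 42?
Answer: 982/36945 ≈ 0.026580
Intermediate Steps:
o(j) = 42 + 2*j² (o(j) = (j² + j*j) + 42 = (j² + j²) + 42 = 2*j² + 42 = 42 + 2*j²)
J = 144
(-1126 + J)/((o(-71) - 1*(-2074)) - 49143) = (-1126 + 144)/(((42 + 2*(-71)²) - 1*(-2074)) - 49143) = -982/(((42 + 2*5041) + 2074) - 49143) = -982/(((42 + 10082) + 2074) - 49143) = -982/((10124 + 2074) - 49143) = -982/(12198 - 49143) = -982/(-36945) = -982*(-1/36945) = 982/36945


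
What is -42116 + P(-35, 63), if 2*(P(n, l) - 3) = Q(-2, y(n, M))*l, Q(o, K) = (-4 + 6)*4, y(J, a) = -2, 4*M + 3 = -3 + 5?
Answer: -41861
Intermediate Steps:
M = -¼ (M = -¾ + (-3 + 5)/4 = -¾ + (¼)*2 = -¾ + ½ = -¼ ≈ -0.25000)
Q(o, K) = 8 (Q(o, K) = 2*4 = 8)
P(n, l) = 3 + 4*l (P(n, l) = 3 + (8*l)/2 = 3 + 4*l)
-42116 + P(-35, 63) = -42116 + (3 + 4*63) = -42116 + (3 + 252) = -42116 + 255 = -41861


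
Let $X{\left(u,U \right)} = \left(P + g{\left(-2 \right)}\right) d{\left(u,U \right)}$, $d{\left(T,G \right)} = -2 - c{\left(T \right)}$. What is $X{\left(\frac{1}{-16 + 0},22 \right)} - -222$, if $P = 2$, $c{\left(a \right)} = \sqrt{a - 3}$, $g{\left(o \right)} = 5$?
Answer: $208 - \frac{49 i}{4} \approx 208.0 - 12.25 i$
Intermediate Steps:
$c{\left(a \right)} = \sqrt{-3 + a}$
$d{\left(T,G \right)} = -2 - \sqrt{-3 + T}$
$X{\left(u,U \right)} = -14 - 7 \sqrt{-3 + u}$ ($X{\left(u,U \right)} = \left(2 + 5\right) \left(-2 - \sqrt{-3 + u}\right) = 7 \left(-2 - \sqrt{-3 + u}\right) = -14 - 7 \sqrt{-3 + u}$)
$X{\left(\frac{1}{-16 + 0},22 \right)} - -222 = \left(-14 - 7 \sqrt{-3 + \frac{1}{-16 + 0}}\right) - -222 = \left(-14 - 7 \sqrt{-3 + \frac{1}{-16}}\right) + 222 = \left(-14 - 7 \sqrt{-3 - \frac{1}{16}}\right) + 222 = \left(-14 - 7 \sqrt{- \frac{49}{16}}\right) + 222 = \left(-14 - 7 \frac{7 i}{4}\right) + 222 = \left(-14 - \frac{49 i}{4}\right) + 222 = 208 - \frac{49 i}{4}$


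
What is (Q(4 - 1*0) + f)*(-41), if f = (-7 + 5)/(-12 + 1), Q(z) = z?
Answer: -1886/11 ≈ -171.45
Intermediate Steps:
f = 2/11 (f = -2/(-11) = -2*(-1/11) = 2/11 ≈ 0.18182)
(Q(4 - 1*0) + f)*(-41) = ((4 - 1*0) + 2/11)*(-41) = ((4 + 0) + 2/11)*(-41) = (4 + 2/11)*(-41) = (46/11)*(-41) = -1886/11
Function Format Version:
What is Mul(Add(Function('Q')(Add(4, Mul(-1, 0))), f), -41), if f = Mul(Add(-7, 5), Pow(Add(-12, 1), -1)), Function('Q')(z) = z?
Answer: Rational(-1886, 11) ≈ -171.45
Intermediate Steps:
f = Rational(2, 11) (f = Mul(-2, Pow(-11, -1)) = Mul(-2, Rational(-1, 11)) = Rational(2, 11) ≈ 0.18182)
Mul(Add(Function('Q')(Add(4, Mul(-1, 0))), f), -41) = Mul(Add(Add(4, Mul(-1, 0)), Rational(2, 11)), -41) = Mul(Add(Add(4, 0), Rational(2, 11)), -41) = Mul(Add(4, Rational(2, 11)), -41) = Mul(Rational(46, 11), -41) = Rational(-1886, 11)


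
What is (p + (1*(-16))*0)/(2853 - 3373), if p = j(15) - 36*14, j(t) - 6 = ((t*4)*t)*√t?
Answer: 249/260 - 45*√15/26 ≈ -5.7455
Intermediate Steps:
j(t) = 6 + 4*t^(5/2) (j(t) = 6 + ((t*4)*t)*√t = 6 + ((4*t)*t)*√t = 6 + (4*t²)*√t = 6 + 4*t^(5/2))
p = -498 + 900*√15 (p = (6 + 4*15^(5/2)) - 36*14 = (6 + 4*(225*√15)) - 1*504 = (6 + 900*√15) - 504 = -498 + 900*√15 ≈ 2987.7)
(p + (1*(-16))*0)/(2853 - 3373) = ((-498 + 900*√15) + (1*(-16))*0)/(2853 - 3373) = ((-498 + 900*√15) - 16*0)/(-520) = ((-498 + 900*√15) + 0)*(-1/520) = (-498 + 900*√15)*(-1/520) = 249/260 - 45*√15/26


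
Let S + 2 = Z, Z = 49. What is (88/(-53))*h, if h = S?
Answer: -4136/53 ≈ -78.038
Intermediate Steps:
S = 47 (S = -2 + 49 = 47)
h = 47
(88/(-53))*h = (88/(-53))*47 = (88*(-1/53))*47 = -88/53*47 = -4136/53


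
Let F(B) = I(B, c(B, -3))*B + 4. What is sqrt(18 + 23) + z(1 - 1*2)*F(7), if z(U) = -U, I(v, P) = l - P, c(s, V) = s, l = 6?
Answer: -3 + sqrt(41) ≈ 3.4031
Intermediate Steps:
I(v, P) = 6 - P
F(B) = 4 + B*(6 - B) (F(B) = (6 - B)*B + 4 = B*(6 - B) + 4 = 4 + B*(6 - B))
sqrt(18 + 23) + z(1 - 1*2)*F(7) = sqrt(18 + 23) + (-(1 - 1*2))*(4 - 1*7*(-6 + 7)) = sqrt(41) + (-(1 - 2))*(4 - 1*7*1) = sqrt(41) + (-1*(-1))*(4 - 7) = sqrt(41) + 1*(-3) = sqrt(41) - 3 = -3 + sqrt(41)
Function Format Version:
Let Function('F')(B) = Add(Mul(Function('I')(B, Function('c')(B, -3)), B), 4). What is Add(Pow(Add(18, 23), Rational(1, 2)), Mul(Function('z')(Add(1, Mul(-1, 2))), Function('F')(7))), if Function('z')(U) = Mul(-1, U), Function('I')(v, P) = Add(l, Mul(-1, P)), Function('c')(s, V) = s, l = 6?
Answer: Add(-3, Pow(41, Rational(1, 2))) ≈ 3.4031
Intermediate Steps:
Function('I')(v, P) = Add(6, Mul(-1, P))
Function('F')(B) = Add(4, Mul(B, Add(6, Mul(-1, B)))) (Function('F')(B) = Add(Mul(Add(6, Mul(-1, B)), B), 4) = Add(Mul(B, Add(6, Mul(-1, B))), 4) = Add(4, Mul(B, Add(6, Mul(-1, B)))))
Add(Pow(Add(18, 23), Rational(1, 2)), Mul(Function('z')(Add(1, Mul(-1, 2))), Function('F')(7))) = Add(Pow(Add(18, 23), Rational(1, 2)), Mul(Mul(-1, Add(1, Mul(-1, 2))), Add(4, Mul(-1, 7, Add(-6, 7))))) = Add(Pow(41, Rational(1, 2)), Mul(Mul(-1, Add(1, -2)), Add(4, Mul(-1, 7, 1)))) = Add(Pow(41, Rational(1, 2)), Mul(Mul(-1, -1), Add(4, -7))) = Add(Pow(41, Rational(1, 2)), Mul(1, -3)) = Add(Pow(41, Rational(1, 2)), -3) = Add(-3, Pow(41, Rational(1, 2)))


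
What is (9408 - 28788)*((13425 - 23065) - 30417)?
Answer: 776304660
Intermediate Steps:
(9408 - 28788)*((13425 - 23065) - 30417) = -19380*(-9640 - 30417) = -19380*(-40057) = 776304660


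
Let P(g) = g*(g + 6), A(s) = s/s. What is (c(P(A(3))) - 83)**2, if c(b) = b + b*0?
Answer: 5776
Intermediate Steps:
A(s) = 1
P(g) = g*(6 + g)
c(b) = b (c(b) = b + 0 = b)
(c(P(A(3))) - 83)**2 = (1*(6 + 1) - 83)**2 = (1*7 - 83)**2 = (7 - 83)**2 = (-76)**2 = 5776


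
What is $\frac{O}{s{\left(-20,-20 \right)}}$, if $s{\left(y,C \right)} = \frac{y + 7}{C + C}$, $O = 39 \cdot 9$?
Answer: $1080$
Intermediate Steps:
$O = 351$
$s{\left(y,C \right)} = \frac{7 + y}{2 C}$
$\frac{O}{s{\left(-20,-20 \right)}} = \frac{351}{\frac{1}{2} \frac{1}{-20} \left(7 - 20\right)} = \frac{351}{\frac{1}{2} \left(- \frac{1}{20}\right) \left(-13\right)} = \frac{351}{\frac{13}{40}} = 351 \cdot \frac{40}{13} = 1080$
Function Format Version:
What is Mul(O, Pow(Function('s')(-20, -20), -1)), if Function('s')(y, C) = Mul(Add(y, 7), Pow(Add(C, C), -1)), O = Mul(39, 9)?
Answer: 1080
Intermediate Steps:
O = 351
Function('s')(y, C) = Mul(Rational(1, 2), Pow(C, -1), Add(7, y)) (Function('s')(y, C) = Mul(Add(7, y), Pow(Mul(2, C), -1)) = Mul(Add(7, y), Mul(Rational(1, 2), Pow(C, -1))) = Mul(Rational(1, 2), Pow(C, -1), Add(7, y)))
Mul(O, Pow(Function('s')(-20, -20), -1)) = Mul(351, Pow(Mul(Rational(1, 2), Pow(-20, -1), Add(7, -20)), -1)) = Mul(351, Pow(Mul(Rational(1, 2), Rational(-1, 20), -13), -1)) = Mul(351, Pow(Rational(13, 40), -1)) = Mul(351, Rational(40, 13)) = 1080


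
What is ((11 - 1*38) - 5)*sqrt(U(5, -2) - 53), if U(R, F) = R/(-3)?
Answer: -64*I*sqrt(123)/3 ≈ -236.6*I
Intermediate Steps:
U(R, F) = -R/3 (U(R, F) = R*(-1/3) = -R/3)
((11 - 1*38) - 5)*sqrt(U(5, -2) - 53) = ((11 - 1*38) - 5)*sqrt(-1/3*5 - 53) = ((11 - 38) - 5)*sqrt(-5/3 - 53) = (-27 - 5)*sqrt(-164/3) = -64*I*sqrt(123)/3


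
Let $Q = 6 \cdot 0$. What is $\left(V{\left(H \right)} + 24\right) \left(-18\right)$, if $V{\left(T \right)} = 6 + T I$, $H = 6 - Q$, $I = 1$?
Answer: $-648$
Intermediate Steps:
$Q = 0$
$H = 6$ ($H = 6 - 0 = 6 + 0 = 6$)
$V{\left(T \right)} = 6 + T$ ($V{\left(T \right)} = 6 + T 1 = 6 + T$)
$\left(V{\left(H \right)} + 24\right) \left(-18\right) = \left(\left(6 + 6\right) + 24\right) \left(-18\right) = \left(12 + 24\right) \left(-18\right) = 36 \left(-18\right) = -648$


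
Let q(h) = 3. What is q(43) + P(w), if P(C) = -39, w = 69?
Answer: -36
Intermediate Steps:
q(43) + P(w) = 3 - 39 = -36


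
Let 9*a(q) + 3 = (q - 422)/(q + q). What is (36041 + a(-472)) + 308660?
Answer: 488096293/1416 ≈ 3.4470e+5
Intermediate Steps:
a(q) = -1/3 + (-422 + q)/(18*q) (a(q) = -1/3 + ((q - 422)/(q + q))/9 = -1/3 + ((-422 + q)/((2*q)))/9 = -1/3 + ((-422 + q)*(1/(2*q)))/9 = -1/3 + ((-422 + q)/(2*q))/9 = -1/3 + (-422 + q)/(18*q))
(36041 + a(-472)) + 308660 = (36041 + (1/18)*(-422 - 5*(-472))/(-472)) + 308660 = (36041 + (1/18)*(-1/472)*(-422 + 2360)) + 308660 = (36041 + (1/18)*(-1/472)*1938) + 308660 = (36041 - 323/1416) + 308660 = 51033733/1416 + 308660 = 488096293/1416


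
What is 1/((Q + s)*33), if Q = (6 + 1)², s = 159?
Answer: 1/6864 ≈ 0.00014569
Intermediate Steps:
Q = 49 (Q = 7² = 49)
1/((Q + s)*33) = 1/((49 + 159)*33) = 1/(208*33) = 1/6864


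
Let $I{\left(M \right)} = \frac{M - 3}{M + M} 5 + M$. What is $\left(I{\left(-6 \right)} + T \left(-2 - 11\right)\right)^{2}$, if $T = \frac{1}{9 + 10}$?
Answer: $\frac{49729}{5776} \approx 8.6096$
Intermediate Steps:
$T = \frac{1}{19} \approx 0.052632$
$I{\left(M \right)} = M + \frac{5 \left(-3 + M\right)}{2 M}$ ($I{\left(M \right)} = \frac{-3 + M}{2 M} 5 + M = \frac{5 \left(-3 + M\right)}{2 M} + M = M + \frac{5 \left(-3 + M\right)}{2 M}$)
$\left(I{\left(-6 \right)} + T \left(-2 - 11\right)\right)^{2} = \left(\left(\frac{5}{2} - 6 - \frac{15}{2 \left(-6\right)}\right) + \frac{-2 - 11}{19}\right)^{2} = \left(\left(\frac{5}{2} - 6 - - \frac{5}{4}\right) + \frac{1}{19} \left(-13\right)\right)^{2} = \left(\left(\frac{5}{2} - 6 + \frac{5}{4}\right) - \frac{13}{19}\right)^{2} = \left(- \frac{9}{4} - \frac{13}{19}\right)^{2} = \left(- \frac{223}{76}\right)^{2} = \frac{49729}{5776}$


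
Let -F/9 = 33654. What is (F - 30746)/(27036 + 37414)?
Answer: -166816/32225 ≈ -5.1766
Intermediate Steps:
F = -302886 (F = -9*33654 = -302886)
(F - 30746)/(27036 + 37414) = (-302886 - 30746)/(27036 + 37414) = -333632/64450 = -333632*1/64450 = -166816/32225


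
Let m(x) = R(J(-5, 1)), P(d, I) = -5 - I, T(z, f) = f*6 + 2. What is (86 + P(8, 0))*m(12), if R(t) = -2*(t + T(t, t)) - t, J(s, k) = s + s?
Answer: 11826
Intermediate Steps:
T(z, f) = 2 + 6*f (T(z, f) = 6*f + 2 = 2 + 6*f)
J(s, k) = 2*s
R(t) = -4 - 15*t (R(t) = -2*(t + (2 + 6*t)) - t = -2*(2 + 7*t) - t = (-4 - 14*t) - t = -4 - 15*t)
m(x) = 146 (m(x) = -4 - 30*(-5) = -4 - 15*(-10) = -4 + 150 = 146)
(86 + P(8, 0))*m(12) = (86 + (-5 - 1*0))*146 = (86 + (-5 + 0))*146 = (86 - 5)*146 = 81*146 = 11826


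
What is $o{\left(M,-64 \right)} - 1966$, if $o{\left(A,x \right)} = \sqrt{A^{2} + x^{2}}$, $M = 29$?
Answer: $-1966 + \sqrt{4937} \approx -1895.7$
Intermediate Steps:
$o{\left(M,-64 \right)} - 1966 = \sqrt{29^{2} + \left(-64\right)^{2}} - 1966 = \sqrt{841 + 4096} - 1966 = \sqrt{4937} - 1966 = -1966 + \sqrt{4937}$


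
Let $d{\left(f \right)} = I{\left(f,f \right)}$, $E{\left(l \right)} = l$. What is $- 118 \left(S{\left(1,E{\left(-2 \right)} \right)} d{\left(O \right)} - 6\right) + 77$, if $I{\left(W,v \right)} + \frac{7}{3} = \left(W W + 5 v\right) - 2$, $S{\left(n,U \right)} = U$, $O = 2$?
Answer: $\frac{9199}{3} \approx 3066.3$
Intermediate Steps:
$I{\left(W,v \right)} = - \frac{13}{3} + W^{2} + 5 v$ ($I{\left(W,v \right)} = - \frac{7}{3} - \left(2 - 5 v - W W\right) = - \frac{7}{3} - \left(2 - W^{2} - 5 v\right) = - \frac{7}{3} + \left(-2 + W^{2} + 5 v\right) = - \frac{13}{3} + W^{2} + 5 v$)
$d{\left(f \right)} = - \frac{13}{3} + f^{2} + 5 f$
$- 118 \left(S{\left(1,E{\left(-2 \right)} \right)} d{\left(O \right)} - 6\right) + 77 = - 118 \left(- 2 \left(- \frac{13}{3} + 2^{2} + 5 \cdot 2\right) - 6\right) + 77 = - 118 \left(- 2 \left(- \frac{13}{3} + 4 + 10\right) - 6\right) + 77 = - 118 \left(\left(-2\right) \frac{29}{3} - 6\right) + 77 = - 118 \left(- \frac{58}{3} - 6\right) + 77 = \left(-118\right) \left(- \frac{76}{3}\right) + 77 = \frac{8968}{3} + 77 = \frac{9199}{3}$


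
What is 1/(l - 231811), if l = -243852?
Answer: -1/475663 ≈ -2.1023e-6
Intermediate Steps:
1/(l - 231811) = 1/(-243852 - 231811) = 1/(-475663) = -1/475663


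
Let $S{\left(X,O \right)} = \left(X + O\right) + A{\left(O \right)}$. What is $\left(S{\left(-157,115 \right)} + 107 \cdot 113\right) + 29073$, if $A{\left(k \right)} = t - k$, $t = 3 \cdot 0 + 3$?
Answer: $41010$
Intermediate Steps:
$t = 3$ ($t = 0 + 3 = 3$)
$A{\left(k \right)} = 3 - k$
$S{\left(X,O \right)} = 3 + X$ ($S{\left(X,O \right)} = \left(X + O\right) - \left(-3 + O\right) = \left(O + X\right) - \left(-3 + O\right) = 3 + X$)
$\left(S{\left(-157,115 \right)} + 107 \cdot 113\right) + 29073 = \left(\left(3 - 157\right) + 107 \cdot 113\right) + 29073 = \left(-154 + 12091\right) + 29073 = 11937 + 29073 = 41010$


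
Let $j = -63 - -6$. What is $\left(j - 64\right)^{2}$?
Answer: $14641$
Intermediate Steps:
$j = -57$ ($j = -63 + 6 = -57$)
$\left(j - 64\right)^{2} = \left(-57 - 64\right)^{2} = \left(-121\right)^{2} = 14641$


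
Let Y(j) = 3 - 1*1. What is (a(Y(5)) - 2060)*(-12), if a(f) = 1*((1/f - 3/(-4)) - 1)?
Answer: 24717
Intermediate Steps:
Y(j) = 2 (Y(j) = 3 - 1 = 2)
a(f) = -¼ + 1/f (a(f) = 1*((1/f - 3*(-¼)) - 1) = 1*((1/f + ¾) - 1) = 1*((¾ + 1/f) - 1) = 1*(-¼ + 1/f) = -¼ + 1/f)
(a(Y(5)) - 2060)*(-12) = ((¼)*(4 - 1*2)/2 - 2060)*(-12) = ((¼)*(½)*(4 - 2) - 2060)*(-12) = ((¼)*(½)*2 - 2060)*(-12) = (¼ - 2060)*(-12) = -8239/4*(-12) = 24717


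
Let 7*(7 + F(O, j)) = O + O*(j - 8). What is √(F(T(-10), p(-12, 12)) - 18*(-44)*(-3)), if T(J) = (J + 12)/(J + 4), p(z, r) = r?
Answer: 8*I*√16422/21 ≈ 48.818*I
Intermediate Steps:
T(J) = (12 + J)/(4 + J)
F(O, j) = -7 + O/7 + O*(-8 + j)/7 (F(O, j) = -7 + (O + O*(j - 8))/7 = -7 + (O + O*(-8 + j))/7 = -7 + (O/7 + O*(-8 + j)/7) = -7 + O/7 + O*(-8 + j)/7)
√(F(T(-10), p(-12, 12)) - 18*(-44)*(-3)) = √((-7 - (12 - 10)/(4 - 10) + (⅐)*((12 - 10)/(4 - 10))*12) - 18*(-44)*(-3)) = √((-7 - 2/(-6) + (⅐)*(2/(-6))*12) + 792*(-3)) = √((-7 - (-1)*2/6 + (⅐)*(-⅙*2)*12) - 2376) = √((-7 - 1*(-⅓) + (⅐)*(-⅓)*12) - 2376) = √((-7 + ⅓ - 4/7) - 2376) = √(-152/21 - 2376) = √(-50048/21) = 8*I*√16422/21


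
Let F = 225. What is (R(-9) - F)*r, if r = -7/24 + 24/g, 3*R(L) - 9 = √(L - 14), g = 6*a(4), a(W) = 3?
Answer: -925/4 + 25*I*√23/72 ≈ -231.25 + 1.6652*I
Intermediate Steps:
g = 18 (g = 6*3 = 18)
R(L) = 3 + √(-14 + L)/3 (R(L) = 3 + √(L - 14)/3 = 3 + √(-14 + L)/3)
r = 25/24 (r = -7/24 + 24/18 = -7*1/24 + 24*(1/18) = -7/24 + 4/3 = 25/24 ≈ 1.0417)
(R(-9) - F)*r = ((3 + √(-14 - 9)/3) - 1*225)*(25/24) = ((3 + √(-23)/3) - 225)*(25/24) = ((3 + (I*√23)/3) - 225)*(25/24) = ((3 + I*√23/3) - 225)*(25/24) = (-222 + I*√23/3)*(25/24) = -925/4 + 25*I*√23/72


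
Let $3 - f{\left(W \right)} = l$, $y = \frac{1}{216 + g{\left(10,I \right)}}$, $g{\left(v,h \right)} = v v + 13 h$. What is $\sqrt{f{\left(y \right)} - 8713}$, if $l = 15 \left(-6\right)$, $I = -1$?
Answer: $2 i \sqrt{2155} \approx 92.844 i$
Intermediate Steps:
$g{\left(v,h \right)} = v^{2} + 13 h$
$y = \frac{1}{303}$ ($y = \frac{1}{216 + \left(10^{2} + 13 \left(-1\right)\right)} = \frac{1}{216 + \left(100 - 13\right)} = \frac{1}{216 + 87} = \frac{1}{303} \approx 0.0033003$)
$l = -90$
$f{\left(W \right)} = 93$ ($f{\left(W \right)} = 3 - -90 = 3 + 90 = 93$)
$\sqrt{f{\left(y \right)} - 8713} = \sqrt{93 - 8713} = \sqrt{-8620} = 2 i \sqrt{2155}$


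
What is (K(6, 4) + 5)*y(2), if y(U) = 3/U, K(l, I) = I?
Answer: 27/2 ≈ 13.500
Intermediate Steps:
(K(6, 4) + 5)*y(2) = (4 + 5)*(3/2) = 9*(3*(½)) = 9*(3/2) = 27/2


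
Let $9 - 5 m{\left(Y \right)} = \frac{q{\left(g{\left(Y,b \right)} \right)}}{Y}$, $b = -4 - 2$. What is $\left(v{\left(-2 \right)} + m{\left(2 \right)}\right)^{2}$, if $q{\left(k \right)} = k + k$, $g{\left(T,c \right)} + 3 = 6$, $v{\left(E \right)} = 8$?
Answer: $\frac{2116}{25} \approx 84.64$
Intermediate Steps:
$b = -6$ ($b = -4 - 2 = -6$)
$g{\left(T,c \right)} = 3$ ($g{\left(T,c \right)} = -3 + 6 = 3$)
$q{\left(k \right)} = 2 k$
$m{\left(Y \right)} = \frac{9}{5} - \frac{6}{5 Y}$ ($m{\left(Y \right)} = \frac{9}{5} - \frac{2 \cdot 3 \frac{1}{Y}}{5} = \frac{9}{5} - \frac{6 \frac{1}{Y}}{5} = \frac{9}{5} - \frac{6}{5 Y}$)
$\left(v{\left(-2 \right)} + m{\left(2 \right)}\right)^{2} = \left(8 + \frac{3 \left(-2 + 3 \cdot 2\right)}{5 \cdot 2}\right)^{2} = \left(8 + \frac{3}{5} \cdot \frac{1}{2} \left(-2 + 6\right)\right)^{2} = \left(8 + \frac{3}{5} \cdot \frac{1}{2} \cdot 4\right)^{2} = \left(8 + \frac{6}{5}\right)^{2} = \left(\frac{46}{5}\right)^{2} = \frac{2116}{25}$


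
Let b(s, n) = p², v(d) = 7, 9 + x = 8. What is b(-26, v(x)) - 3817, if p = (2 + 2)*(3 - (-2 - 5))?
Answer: -2217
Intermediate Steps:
x = -1 (x = -9 + 8 = -1)
p = 40 (p = 4*(3 - 1*(-7)) = 4*(3 + 7) = 4*10 = 40)
b(s, n) = 1600 (b(s, n) = 40² = 1600)
b(-26, v(x)) - 3817 = 1600 - 3817 = -2217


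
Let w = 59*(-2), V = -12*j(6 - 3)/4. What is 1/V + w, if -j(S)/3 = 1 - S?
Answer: -2125/18 ≈ -118.06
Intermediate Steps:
j(S) = -3 + 3*S (j(S) = -3*(1 - S) = -3 + 3*S)
V = -18 (V = -12*(-3 + 3*(6 - 3))/4 = -12*(-3 + 3*3)*(¼) = -12*(-3 + 9)*(¼) = -12*6*(¼) = -72*¼ = -18)
w = -118
1/V + w = 1/(-18) - 118 = -1/18 - 118 = -2125/18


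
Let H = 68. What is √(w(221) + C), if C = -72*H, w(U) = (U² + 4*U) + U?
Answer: 5*√1802 ≈ 212.25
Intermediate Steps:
w(U) = U² + 5*U
C = -4896 (C = -72*68 = -4896)
√(w(221) + C) = √(221*(5 + 221) - 4896) = √(221*226 - 4896) = √(49946 - 4896) = √45050 = 5*√1802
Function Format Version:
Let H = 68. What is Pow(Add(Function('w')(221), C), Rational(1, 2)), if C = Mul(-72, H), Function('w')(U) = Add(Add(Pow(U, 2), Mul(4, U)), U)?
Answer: Mul(5, Pow(1802, Rational(1, 2))) ≈ 212.25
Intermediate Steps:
Function('w')(U) = Add(Pow(U, 2), Mul(5, U))
C = -4896 (C = Mul(-72, 68) = -4896)
Pow(Add(Function('w')(221), C), Rational(1, 2)) = Pow(Add(Mul(221, Add(5, 221)), -4896), Rational(1, 2)) = Pow(Add(Mul(221, 226), -4896), Rational(1, 2)) = Pow(Add(49946, -4896), Rational(1, 2)) = Pow(45050, Rational(1, 2)) = Mul(5, Pow(1802, Rational(1, 2)))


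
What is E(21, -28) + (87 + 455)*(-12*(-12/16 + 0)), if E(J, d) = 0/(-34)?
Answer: 4878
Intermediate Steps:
E(J, d) = 0 (E(J, d) = 0*(-1/34) = 0)
E(21, -28) + (87 + 455)*(-12*(-12/16 + 0)) = 0 + (87 + 455)*(-12*(-12/16 + 0)) = 0 + 542*(-12*(-12*1/16 + 0)) = 0 + 542*(-12*(-¾ + 0)) = 0 + 542*(-12*(-¾)) = 0 + 542*9 = 0 + 4878 = 4878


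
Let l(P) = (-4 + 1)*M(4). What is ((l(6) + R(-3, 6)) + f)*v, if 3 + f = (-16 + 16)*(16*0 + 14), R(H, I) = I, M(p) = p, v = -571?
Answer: 5139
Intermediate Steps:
l(P) = -12 (l(P) = (-4 + 1)*4 = -3*4 = -12)
f = -3 (f = -3 + (-16 + 16)*(16*0 + 14) = -3 + 0*(0 + 14) = -3 + 0*14 = -3 + 0 = -3)
((l(6) + R(-3, 6)) + f)*v = ((-12 + 6) - 3)*(-571) = (-6 - 3)*(-571) = -9*(-571) = 5139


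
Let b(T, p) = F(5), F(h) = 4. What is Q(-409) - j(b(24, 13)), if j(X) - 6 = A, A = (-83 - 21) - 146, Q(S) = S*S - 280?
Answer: 167245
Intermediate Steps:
b(T, p) = 4
Q(S) = -280 + S² (Q(S) = S² - 280 = -280 + S²)
A = -250 (A = -104 - 146 = -250)
j(X) = -244 (j(X) = 6 - 250 = -244)
Q(-409) - j(b(24, 13)) = (-280 + (-409)²) - 1*(-244) = (-280 + 167281) + 244 = 167001 + 244 = 167245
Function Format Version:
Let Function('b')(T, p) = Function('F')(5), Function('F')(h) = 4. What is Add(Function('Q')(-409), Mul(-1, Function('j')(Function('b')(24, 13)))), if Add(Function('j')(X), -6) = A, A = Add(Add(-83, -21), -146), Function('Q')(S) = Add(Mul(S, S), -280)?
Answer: 167245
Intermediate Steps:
Function('b')(T, p) = 4
Function('Q')(S) = Add(-280, Pow(S, 2)) (Function('Q')(S) = Add(Pow(S, 2), -280) = Add(-280, Pow(S, 2)))
A = -250 (A = Add(-104, -146) = -250)
Function('j')(X) = -244 (Function('j')(X) = Add(6, -250) = -244)
Add(Function('Q')(-409), Mul(-1, Function('j')(Function('b')(24, 13)))) = Add(Add(-280, Pow(-409, 2)), Mul(-1, -244)) = Add(Add(-280, 167281), 244) = Add(167001, 244) = 167245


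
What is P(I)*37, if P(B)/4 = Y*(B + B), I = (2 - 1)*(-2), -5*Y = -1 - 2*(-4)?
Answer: 4144/5 ≈ 828.80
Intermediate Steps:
Y = -7/5 (Y = -(-1 - 2*(-4))/5 = -(-1 + 8)/5 = -⅕*7 = -7/5 ≈ -1.4000)
I = -2 (I = 1*(-2) = -2)
P(B) = -56*B/5 (P(B) = 4*(-7*(B + B)/5) = 4*(-14*B/5) = -56*B/5)
P(I)*37 = -56/5*(-2)*37 = (112/5)*37 = 4144/5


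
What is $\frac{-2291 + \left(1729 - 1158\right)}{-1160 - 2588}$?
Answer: $\frac{430}{937} \approx 0.45891$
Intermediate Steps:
$\frac{-2291 + \left(1729 - 1158\right)}{-1160 - 2588} = \frac{-2291 + \left(1729 - 1158\right)}{-3748} = \left(-2291 + 571\right) \left(- \frac{1}{3748}\right) = \left(-1720\right) \left(- \frac{1}{3748}\right) = \frac{430}{937}$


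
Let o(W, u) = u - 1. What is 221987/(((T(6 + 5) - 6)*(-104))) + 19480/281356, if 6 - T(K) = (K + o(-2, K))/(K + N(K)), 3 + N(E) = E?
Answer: 296683164347/153620376 ≈ 1931.3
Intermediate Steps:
N(E) = -3 + E
o(W, u) = -1 + u
T(K) = 6 - (-1 + 2*K)/(-3 + 2*K) (T(K) = 6 - (K + (-1 + K))/(K + (-3 + K)) = 6 - (-1 + 2*K)/(-3 + 2*K))
221987/(((T(6 + 5) - 6)*(-104))) + 19480/281356 = 221987/((((-17 + 10*(6 + 5))/(-3 + 2*(6 + 5)) - 6)*(-104))) + 19480/281356 = 221987/((((-17 + 10*11)/(-3 + 2*11) - 6)*(-104))) + 19480*(1/281356) = 221987/((((-17 + 110)/(-3 + 22) - 6)*(-104))) + 4870/70339 = 221987/(((93/19 - 6)*(-104))) + 4870/70339 = 221987/((-21/19*(-104))) + 4870/70339 = 221987/(2184/19) + 4870/70339 = 221987*(19/2184) + 4870/70339 = 4217753/2184 + 4870/70339 = 296683164347/153620376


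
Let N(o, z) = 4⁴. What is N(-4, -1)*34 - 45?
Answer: 8659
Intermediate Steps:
N(o, z) = 256
N(-4, -1)*34 - 45 = 256*34 - 45 = 8704 - 45 = 8659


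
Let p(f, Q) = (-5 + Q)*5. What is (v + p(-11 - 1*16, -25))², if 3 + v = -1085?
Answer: 1532644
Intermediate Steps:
p(f, Q) = -25 + 5*Q
v = -1088 (v = -3 - 1085 = -1088)
(v + p(-11 - 1*16, -25))² = (-1088 + (-25 + 5*(-25)))² = (-1088 + (-25 - 125))² = (-1088 - 150)² = (-1238)² = 1532644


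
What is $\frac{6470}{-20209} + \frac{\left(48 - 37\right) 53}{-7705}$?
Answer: $- \frac{61633197}{155710345} \approx -0.39582$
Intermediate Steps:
$\frac{6470}{-20209} + \frac{\left(48 - 37\right) 53}{-7705} = 6470 \left(- \frac{1}{20209}\right) + 11 \cdot 53 \left(- \frac{1}{7705}\right) = - \frac{6470}{20209} + 583 \left(- \frac{1}{7705}\right) = - \frac{6470}{20209} - \frac{583}{7705} = - \frac{61633197}{155710345}$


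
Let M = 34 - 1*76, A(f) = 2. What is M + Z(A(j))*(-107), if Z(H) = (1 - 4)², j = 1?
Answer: -1005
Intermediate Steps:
Z(H) = 9 (Z(H) = (-3)² = 9)
M = -42 (M = 34 - 76 = -42)
M + Z(A(j))*(-107) = -42 + 9*(-107) = -42 - 963 = -1005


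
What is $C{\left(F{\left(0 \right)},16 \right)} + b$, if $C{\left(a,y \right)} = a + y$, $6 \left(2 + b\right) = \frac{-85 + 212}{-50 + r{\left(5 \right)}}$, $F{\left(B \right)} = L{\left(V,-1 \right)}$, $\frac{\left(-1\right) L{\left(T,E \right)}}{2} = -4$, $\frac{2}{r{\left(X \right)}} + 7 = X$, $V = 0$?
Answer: $\frac{6605}{306} \approx 21.585$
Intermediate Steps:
$r{\left(X \right)} = \frac{2}{-7 + X}$
$L{\left(T,E \right)} = 8$ ($L{\left(T,E \right)} = \left(-2\right) \left(-4\right) = 8$)
$F{\left(B \right)} = 8$
$b = - \frac{739}{306}$ ($b = -2 + \frac{\left(-85 + 212\right) \frac{1}{-50 + \frac{2}{-7 + 5}}}{6} = -2 + \frac{127 \frac{1}{-50 + \frac{2}{-2}}}{6} = -2 + \frac{127 \frac{1}{-50 + 2 \left(- \frac{1}{2}\right)}}{6} = -2 + \frac{127 \frac{1}{-50 - 1}}{6} = -2 + \frac{127 \frac{1}{-51}}{6} = -2 + \frac{127 \left(- \frac{1}{51}\right)}{6} = -2 + \frac{1}{6} \left(- \frac{127}{51}\right) = -2 - \frac{127}{306} = - \frac{739}{306} \approx -2.415$)
$C{\left(F{\left(0 \right)},16 \right)} + b = \left(8 + 16\right) - \frac{739}{306} = 24 - \frac{739}{306} = \frac{6605}{306}$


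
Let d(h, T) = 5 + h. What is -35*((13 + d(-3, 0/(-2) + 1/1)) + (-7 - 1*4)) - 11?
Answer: -151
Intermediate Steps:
-35*((13 + d(-3, 0/(-2) + 1/1)) + (-7 - 1*4)) - 11 = -35*((13 + (5 - 3)) + (-7 - 1*4)) - 11 = -35*((13 + 2) + (-7 - 4)) - 11 = -35*(15 - 11) - 11 = -35*4 - 11 = -140 - 11 = -151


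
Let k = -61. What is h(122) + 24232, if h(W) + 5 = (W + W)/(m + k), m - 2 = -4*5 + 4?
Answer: 1816781/75 ≈ 24224.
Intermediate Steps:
m = -14 (m = 2 + (-4*5 + 4) = 2 + (-20 + 4) = 2 - 16 = -14)
h(W) = -5 - 2*W/75 (h(W) = -5 + (W + W)/(-14 - 61) = -5 + (2*W)/(-75) = -5 + (2*W)*(-1/75) = -5 - 2*W/75)
h(122) + 24232 = (-5 - 2/75*122) + 24232 = (-5 - 244/75) + 24232 = -619/75 + 24232 = 1816781/75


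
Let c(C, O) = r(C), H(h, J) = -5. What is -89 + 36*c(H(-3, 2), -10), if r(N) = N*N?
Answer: 811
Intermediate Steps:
r(N) = N²
c(C, O) = C²
-89 + 36*c(H(-3, 2), -10) = -89 + 36*(-5)² = -89 + 36*25 = -89 + 900 = 811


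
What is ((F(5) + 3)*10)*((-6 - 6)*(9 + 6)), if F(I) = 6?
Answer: -16200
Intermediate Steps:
((F(5) + 3)*10)*((-6 - 6)*(9 + 6)) = ((6 + 3)*10)*((-6 - 6)*(9 + 6)) = (9*10)*(-12*15) = 90*(-180) = -16200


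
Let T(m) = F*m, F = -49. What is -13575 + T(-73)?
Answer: -9998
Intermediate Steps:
T(m) = -49*m
-13575 + T(-73) = -13575 - 49*(-73) = -13575 + 3577 = -9998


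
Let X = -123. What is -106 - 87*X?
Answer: 10595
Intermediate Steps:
-106 - 87*X = -106 - 87*(-123) = -106 + 10701 = 10595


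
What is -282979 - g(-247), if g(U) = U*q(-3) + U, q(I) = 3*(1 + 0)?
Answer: -281991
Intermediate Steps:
q(I) = 3 (q(I) = 3*1 = 3)
g(U) = 4*U (g(U) = U*3 + U = 3*U + U = 4*U)
-282979 - g(-247) = -282979 - 4*(-247) = -282979 - 1*(-988) = -282979 + 988 = -281991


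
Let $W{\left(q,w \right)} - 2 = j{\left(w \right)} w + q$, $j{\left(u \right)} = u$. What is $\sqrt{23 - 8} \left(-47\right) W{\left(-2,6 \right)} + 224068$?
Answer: $224068 - 1692 \sqrt{15} \approx 2.1752 \cdot 10^{5}$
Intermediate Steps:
$W{\left(q,w \right)} = 2 + q + w^{2}$ ($W{\left(q,w \right)} = 2 + \left(w w + q\right) = 2 + \left(w^{2} + q\right) = 2 + \left(q + w^{2}\right) = 2 + q + w^{2}$)
$\sqrt{23 - 8} \left(-47\right) W{\left(-2,6 \right)} + 224068 = \sqrt{23 - 8} \left(-47\right) \left(2 - 2 + 6^{2}\right) + 224068 = \sqrt{15} \left(-47\right) \left(2 - 2 + 36\right) + 224068 = - 47 \sqrt{15} \cdot 36 + 224068 = - 1692 \sqrt{15} + 224068 = 224068 - 1692 \sqrt{15}$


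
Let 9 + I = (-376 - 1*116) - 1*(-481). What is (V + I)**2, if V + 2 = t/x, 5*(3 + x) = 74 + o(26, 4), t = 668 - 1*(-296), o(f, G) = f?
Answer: 348100/289 ≈ 1204.5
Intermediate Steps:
t = 964 (t = 668 + 296 = 964)
x = 17 (x = -3 + (74 + 26)/5 = -3 + (1/5)*100 = -3 + 20 = 17)
V = 930/17 (V = -2 + 964/17 = 930/17 ≈ 54.706)
I = -20 (I = -9 + ((-376 - 1*116) - 1*(-481)) = -9 + ((-376 - 116) + 481) = -9 + (-492 + 481) = -9 - 11 = -20)
(V + I)**2 = (930/17 - 20)**2 = (590/17)**2 = 348100/289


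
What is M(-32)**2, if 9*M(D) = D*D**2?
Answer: 1073741824/81 ≈ 1.3256e+7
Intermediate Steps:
M(D) = D**3/9 (M(D) = (D*D**2)/9 = D**3/9)
M(-32)**2 = ((1/9)*(-32)**3)**2 = ((1/9)*(-32768))**2 = (-32768/9)**2 = 1073741824/81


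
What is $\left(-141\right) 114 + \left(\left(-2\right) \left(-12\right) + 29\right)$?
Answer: $-16021$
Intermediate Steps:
$\left(-141\right) 114 + \left(\left(-2\right) \left(-12\right) + 29\right) = -16074 + \left(24 + 29\right) = -16074 + 53 = -16021$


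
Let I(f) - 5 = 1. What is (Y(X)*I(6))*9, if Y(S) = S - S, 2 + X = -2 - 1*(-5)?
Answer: 0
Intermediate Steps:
X = 1 (X = -2 + (-2 - 1*(-5)) = -2 + (-2 + 5) = -2 + 3 = 1)
I(f) = 6 (I(f) = 5 + 1 = 6)
Y(S) = 0
(Y(X)*I(6))*9 = (0*6)*9 = 0*9 = 0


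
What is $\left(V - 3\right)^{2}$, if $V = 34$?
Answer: $961$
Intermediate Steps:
$\left(V - 3\right)^{2} = \left(34 - 3\right)^{2} = 31^{2} = 961$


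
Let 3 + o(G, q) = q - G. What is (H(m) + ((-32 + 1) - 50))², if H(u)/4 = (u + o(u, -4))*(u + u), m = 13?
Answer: 654481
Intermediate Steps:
o(G, q) = -3 + q - G (o(G, q) = -3 + (q - G) = -3 + q - G)
H(u) = -56*u (H(u) = 4*((u + (-3 - 4 - u))*(u + u)) = 4*((u + (-7 - u))*(2*u)) = 4*(-14*u) = -56*u)
(H(m) + ((-32 + 1) - 50))² = (-56*13 + ((-32 + 1) - 50))² = (-728 + (-31 - 50))² = (-728 - 81)² = (-809)² = 654481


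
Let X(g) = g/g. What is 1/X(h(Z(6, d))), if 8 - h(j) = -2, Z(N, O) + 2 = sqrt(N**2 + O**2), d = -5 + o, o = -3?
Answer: 1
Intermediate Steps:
d = -8 (d = -5 - 3 = -8)
Z(N, O) = -2 + sqrt(N**2 + O**2)
h(j) = 10 (h(j) = 8 - 1*(-2) = 8 + 2 = 10)
X(g) = 1
1/X(h(Z(6, d))) = 1/1 = 1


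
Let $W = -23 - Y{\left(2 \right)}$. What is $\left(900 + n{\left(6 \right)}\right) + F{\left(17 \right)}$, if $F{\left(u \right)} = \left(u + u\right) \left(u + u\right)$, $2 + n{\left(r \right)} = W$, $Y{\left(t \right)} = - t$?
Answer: $2033$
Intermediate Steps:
$W = -21$ ($W = -23 - \left(-1\right) 2 = -23 - -2 = -23 + 2 = -21$)
$n{\left(r \right)} = -23$ ($n{\left(r \right)} = -2 - 21 = -23$)
$F{\left(u \right)} = 4 u^{2}$ ($F{\left(u \right)} = 2 u 2 u = 4 u^{2}$)
$\left(900 + n{\left(6 \right)}\right) + F{\left(17 \right)} = \left(900 - 23\right) + 4 \cdot 17^{2} = 877 + 4 \cdot 289 = 877 + 1156 = 2033$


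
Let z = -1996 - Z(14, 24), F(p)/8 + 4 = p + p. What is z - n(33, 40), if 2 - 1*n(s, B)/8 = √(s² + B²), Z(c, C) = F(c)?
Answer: -2204 + 8*√2689 ≈ -1789.2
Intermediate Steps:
F(p) = -32 + 16*p (F(p) = -32 + 8*(p + p) = -32 + 8*(2*p) = -32 + 16*p)
Z(c, C) = -32 + 16*c
z = -2188 (z = -1996 - (-32 + 16*14) = -1996 - (-32 + 224) = -1996 - 1*192 = -1996 - 192 = -2188)
n(s, B) = 16 - 8*√(B² + s²) (n(s, B) = 16 - 8*√(s² + B²) = 16 - 8*√(B² + s²))
z - n(33, 40) = -2188 - (16 - 8*√(40² + 33²)) = -2188 - (16 - 8*√(1600 + 1089)) = -2188 - (16 - 8*√2689) = -2188 + (-16 + 8*√2689) = -2204 + 8*√2689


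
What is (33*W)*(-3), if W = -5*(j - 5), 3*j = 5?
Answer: -1650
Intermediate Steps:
j = 5/3 (j = (⅓)*5 = 5/3 ≈ 1.6667)
W = 50/3 (W = -5*(5/3 - 5) = -5*(-10/3) = 50/3 ≈ 16.667)
(33*W)*(-3) = (33*(50/3))*(-3) = 550*(-3) = -1650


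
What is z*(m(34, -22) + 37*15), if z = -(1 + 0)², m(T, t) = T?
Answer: -589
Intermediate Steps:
z = -1 (z = -1*1² = -1*1 = -1)
z*(m(34, -22) + 37*15) = -(34 + 37*15) = -(34 + 555) = -1*589 = -589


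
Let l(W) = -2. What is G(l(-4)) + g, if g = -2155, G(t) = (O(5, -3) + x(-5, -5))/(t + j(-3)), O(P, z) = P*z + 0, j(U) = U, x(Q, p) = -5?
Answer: -2151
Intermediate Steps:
O(P, z) = P*z
G(t) = -20/(-3 + t) (G(t) = (5*(-3) - 5)/(t - 3) = (-15 - 5)/(-3 + t) = -20/(-3 + t))
G(l(-4)) + g = -20/(-3 - 2) - 2155 = -20/(-5) - 2155 = -20*(-⅕) - 2155 = 4 - 2155 = -2151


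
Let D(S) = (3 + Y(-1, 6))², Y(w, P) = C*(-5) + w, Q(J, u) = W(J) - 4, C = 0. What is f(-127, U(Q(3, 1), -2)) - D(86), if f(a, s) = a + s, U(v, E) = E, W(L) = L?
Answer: -133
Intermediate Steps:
Q(J, u) = -4 + J (Q(J, u) = J - 4 = -4 + J)
Y(w, P) = w (Y(w, P) = 0*(-5) + w = 0 + w = w)
D(S) = 4 (D(S) = (3 - 1)² = 2² = 4)
f(-127, U(Q(3, 1), -2)) - D(86) = (-127 - 2) - 1*4 = -129 - 4 = -133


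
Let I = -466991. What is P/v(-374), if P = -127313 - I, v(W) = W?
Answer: -169839/187 ≈ -908.23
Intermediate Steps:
P = 339678 (P = -127313 - 1*(-466991) = -127313 + 466991 = 339678)
P/v(-374) = 339678/(-374) = 339678*(-1/374) = -169839/187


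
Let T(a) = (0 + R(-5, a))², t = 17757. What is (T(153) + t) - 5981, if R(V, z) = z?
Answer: 35185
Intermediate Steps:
T(a) = a² (T(a) = (0 + a)² = a²)
(T(153) + t) - 5981 = (153² + 17757) - 5981 = (23409 + 17757) - 5981 = 41166 - 5981 = 35185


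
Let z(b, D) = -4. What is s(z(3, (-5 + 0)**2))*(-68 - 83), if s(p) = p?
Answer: 604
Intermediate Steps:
s(z(3, (-5 + 0)**2))*(-68 - 83) = -4*(-68 - 83) = -4*(-151) = 604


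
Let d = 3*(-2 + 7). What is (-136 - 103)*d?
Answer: -3585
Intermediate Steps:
d = 15 (d = 3*5 = 15)
(-136 - 103)*d = (-136 - 103)*15 = -239*15 = -3585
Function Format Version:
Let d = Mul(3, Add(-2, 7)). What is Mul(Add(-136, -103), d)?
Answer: -3585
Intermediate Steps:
d = 15 (d = Mul(3, 5) = 15)
Mul(Add(-136, -103), d) = Mul(Add(-136, -103), 15) = Mul(-239, 15) = -3585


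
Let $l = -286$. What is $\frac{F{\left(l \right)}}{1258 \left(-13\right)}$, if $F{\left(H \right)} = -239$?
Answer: $\frac{239}{16354} \approx 0.014614$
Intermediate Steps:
$\frac{F{\left(l \right)}}{1258 \left(-13\right)} = - \frac{239}{1258 \left(-13\right)} = - \frac{239}{-16354} = \left(-239\right) \left(- \frac{1}{16354}\right) = \frac{239}{16354}$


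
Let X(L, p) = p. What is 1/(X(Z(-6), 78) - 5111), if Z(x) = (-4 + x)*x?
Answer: -1/5033 ≈ -0.00019869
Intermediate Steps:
Z(x) = x*(-4 + x)
1/(X(Z(-6), 78) - 5111) = 1/(78 - 5111) = 1/(-5033) = -1/5033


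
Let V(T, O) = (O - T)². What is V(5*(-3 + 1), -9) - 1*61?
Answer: -60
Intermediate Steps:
V(5*(-3 + 1), -9) - 1*61 = (-9 - 5*(-3 + 1))² - 1*61 = (-9 - 5*(-2))² - 61 = (-9 - 1*(-10))² - 61 = (-9 + 10)² - 61 = 1² - 61 = 1 - 61 = -60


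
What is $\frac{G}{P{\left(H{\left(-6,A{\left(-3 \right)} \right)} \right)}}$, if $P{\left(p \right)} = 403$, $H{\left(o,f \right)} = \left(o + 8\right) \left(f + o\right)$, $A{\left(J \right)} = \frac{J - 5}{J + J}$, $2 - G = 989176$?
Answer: $- \frac{989174}{403} \approx -2454.5$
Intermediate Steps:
$G = -989174$ ($G = 2 - 989176 = -989174$)
$A{\left(J \right)} = \frac{-5 + J}{2 J}$
$H{\left(o,f \right)} = \left(8 + o\right) \left(f + o\right)$
$\frac{G}{P{\left(H{\left(-6,A{\left(-3 \right)} \right)} \right)}} = - \frac{989174}{403}$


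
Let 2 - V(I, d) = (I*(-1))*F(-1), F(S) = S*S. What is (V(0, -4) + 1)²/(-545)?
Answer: -9/545 ≈ -0.016514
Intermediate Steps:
F(S) = S²
V(I, d) = 2 + I (V(I, d) = 2 - I*(-1)*(-1)² = 2 - (-I) = 2 - (-1)*I = 2 + I)
(V(0, -4) + 1)²/(-545) = ((2 + 0) + 1)²/(-545) = (2 + 1)²*(-1/545) = 3²*(-1/545) = 9*(-1/545) = -9/545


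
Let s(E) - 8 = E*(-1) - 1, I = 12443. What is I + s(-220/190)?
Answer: 236572/19 ≈ 12451.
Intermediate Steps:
s(E) = 7 - E (s(E) = 8 + (E*(-1) - 1) = 8 + (-E - 1) = 8 + (-1 - E) = 7 - E)
I + s(-220/190) = 12443 + (7 - (-220)/190) = 12443 + (7 - 1*(-22/19)) = 12443 + (7 + 22/19) = 12443 + 155/19 = 236572/19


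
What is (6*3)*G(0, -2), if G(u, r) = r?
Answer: -36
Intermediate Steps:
(6*3)*G(0, -2) = (6*3)*(-2) = 18*(-2) = -36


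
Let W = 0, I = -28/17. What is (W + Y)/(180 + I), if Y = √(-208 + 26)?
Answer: 17*I*√182/3032 ≈ 0.075641*I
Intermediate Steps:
I = -28/17 (I = -28*1/17 = -28/17 ≈ -1.6471)
Y = I*√182 (Y = √(-182) = I*√182 ≈ 13.491*I)
(W + Y)/(180 + I) = (0 + I*√182)/(180 - 28/17) = (I*√182)/(3032/17) = (I*√182)*(17/3032) = 17*I*√182/3032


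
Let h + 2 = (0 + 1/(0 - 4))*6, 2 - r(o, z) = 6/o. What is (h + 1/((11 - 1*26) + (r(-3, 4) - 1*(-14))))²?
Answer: 361/36 ≈ 10.028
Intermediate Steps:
r(o, z) = 2 - 6/o
h = -7/2 (h = -2 + (0 + 1/(0 - 4))*6 = -2 + (0 + 1/(-4))*6 = -2 + (0 - ¼)*6 = -2 - ¼*6 = -2 - 3/2 = -7/2 ≈ -3.5000)
(h + 1/((11 - 1*26) + (r(-3, 4) - 1*(-14))))² = (-7/2 + 1/((11 - 1*26) + ((2 - 6/(-3)) - 1*(-14))))² = (-7/2 + 1/((11 - 26) + ((2 - 6*(-⅓)) + 14)))² = (-7/2 + 1/(-15 + ((2 + 2) + 14)))² = (-7/2 + 1/(-15 + (4 + 14)))² = (-7/2 + 1/(-15 + 18))² = (-7/2 + 1/3)² = (-7/2 + ⅓)² = (-19/6)² = 361/36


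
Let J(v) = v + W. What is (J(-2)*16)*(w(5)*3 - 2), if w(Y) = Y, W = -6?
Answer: -1664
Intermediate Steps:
J(v) = -6 + v (J(v) = v - 6 = -6 + v)
(J(-2)*16)*(w(5)*3 - 2) = ((-6 - 2)*16)*(5*3 - 2) = (-8*16)*(15 - 2) = -128*13 = -1664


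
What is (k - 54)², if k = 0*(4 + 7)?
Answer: 2916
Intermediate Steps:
k = 0 (k = 0*11 = 0)
(k - 54)² = (0 - 54)² = (-54)² = 2916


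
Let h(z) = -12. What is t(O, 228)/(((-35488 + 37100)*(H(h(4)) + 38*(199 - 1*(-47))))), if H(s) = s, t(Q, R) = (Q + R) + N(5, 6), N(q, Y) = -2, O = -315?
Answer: -89/15049632 ≈ -5.9138e-6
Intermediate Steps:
t(Q, R) = -2 + Q + R (t(Q, R) = (Q + R) - 2 = -2 + Q + R)
t(O, 228)/(((-35488 + 37100)*(H(h(4)) + 38*(199 - 1*(-47))))) = (-2 - 315 + 228)/(((-35488 + 37100)*(-12 + 38*(199 - 1*(-47))))) = -89*1/(1612*(-12 + 38*(199 + 47))) = -89*1/(1612*(-12 + 38*246)) = -89*1/(1612*(-12 + 9348)) = -89/(1612*9336) = -89/15049632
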